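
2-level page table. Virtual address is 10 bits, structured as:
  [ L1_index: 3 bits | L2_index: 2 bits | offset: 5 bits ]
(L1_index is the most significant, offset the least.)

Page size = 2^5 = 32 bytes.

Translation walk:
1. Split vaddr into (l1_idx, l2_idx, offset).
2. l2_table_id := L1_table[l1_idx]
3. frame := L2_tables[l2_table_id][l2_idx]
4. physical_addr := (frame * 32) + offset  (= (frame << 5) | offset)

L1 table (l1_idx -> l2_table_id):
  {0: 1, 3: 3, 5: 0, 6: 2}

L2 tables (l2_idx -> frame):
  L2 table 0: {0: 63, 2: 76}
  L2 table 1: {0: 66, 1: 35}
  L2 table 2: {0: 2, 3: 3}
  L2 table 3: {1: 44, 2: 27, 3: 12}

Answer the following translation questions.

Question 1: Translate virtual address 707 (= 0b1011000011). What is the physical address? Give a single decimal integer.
Answer: 2435

Derivation:
vaddr = 707 = 0b1011000011
Split: l1_idx=5, l2_idx=2, offset=3
L1[5] = 0
L2[0][2] = 76
paddr = 76 * 32 + 3 = 2435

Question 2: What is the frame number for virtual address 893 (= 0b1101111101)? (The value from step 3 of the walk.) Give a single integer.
Answer: 3

Derivation:
vaddr = 893: l1_idx=6, l2_idx=3
L1[6] = 2; L2[2][3] = 3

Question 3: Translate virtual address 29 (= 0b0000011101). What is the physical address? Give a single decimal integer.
Answer: 2141

Derivation:
vaddr = 29 = 0b0000011101
Split: l1_idx=0, l2_idx=0, offset=29
L1[0] = 1
L2[1][0] = 66
paddr = 66 * 32 + 29 = 2141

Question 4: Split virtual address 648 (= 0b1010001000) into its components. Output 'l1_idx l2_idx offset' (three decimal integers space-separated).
vaddr = 648 = 0b1010001000
  top 3 bits -> l1_idx = 5
  next 2 bits -> l2_idx = 0
  bottom 5 bits -> offset = 8

Answer: 5 0 8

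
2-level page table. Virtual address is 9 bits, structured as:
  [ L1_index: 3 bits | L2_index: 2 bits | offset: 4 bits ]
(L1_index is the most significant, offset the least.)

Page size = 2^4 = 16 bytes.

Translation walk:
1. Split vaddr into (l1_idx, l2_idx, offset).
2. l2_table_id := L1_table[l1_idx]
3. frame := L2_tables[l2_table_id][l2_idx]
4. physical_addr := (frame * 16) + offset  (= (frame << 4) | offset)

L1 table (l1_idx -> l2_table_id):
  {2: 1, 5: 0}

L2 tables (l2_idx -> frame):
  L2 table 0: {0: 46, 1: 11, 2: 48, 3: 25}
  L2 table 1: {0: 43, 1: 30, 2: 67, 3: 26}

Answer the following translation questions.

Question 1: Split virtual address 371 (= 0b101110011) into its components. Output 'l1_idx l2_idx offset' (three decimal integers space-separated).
Answer: 5 3 3

Derivation:
vaddr = 371 = 0b101110011
  top 3 bits -> l1_idx = 5
  next 2 bits -> l2_idx = 3
  bottom 4 bits -> offset = 3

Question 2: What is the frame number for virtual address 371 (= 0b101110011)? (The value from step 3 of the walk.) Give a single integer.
vaddr = 371: l1_idx=5, l2_idx=3
L1[5] = 0; L2[0][3] = 25

Answer: 25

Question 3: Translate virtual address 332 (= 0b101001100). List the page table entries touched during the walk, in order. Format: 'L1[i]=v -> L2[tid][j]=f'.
Answer: L1[5]=0 -> L2[0][0]=46

Derivation:
vaddr = 332 = 0b101001100
Split: l1_idx=5, l2_idx=0, offset=12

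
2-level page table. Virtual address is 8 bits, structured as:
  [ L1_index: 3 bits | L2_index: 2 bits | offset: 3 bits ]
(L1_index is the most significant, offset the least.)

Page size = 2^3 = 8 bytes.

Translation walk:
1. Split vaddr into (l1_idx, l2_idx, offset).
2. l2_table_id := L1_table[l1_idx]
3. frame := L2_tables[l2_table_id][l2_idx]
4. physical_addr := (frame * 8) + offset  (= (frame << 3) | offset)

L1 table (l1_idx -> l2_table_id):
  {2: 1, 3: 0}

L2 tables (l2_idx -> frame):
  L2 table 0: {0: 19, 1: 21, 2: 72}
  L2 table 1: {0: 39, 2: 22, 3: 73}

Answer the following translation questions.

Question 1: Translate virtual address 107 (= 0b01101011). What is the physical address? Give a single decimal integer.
Answer: 171

Derivation:
vaddr = 107 = 0b01101011
Split: l1_idx=3, l2_idx=1, offset=3
L1[3] = 0
L2[0][1] = 21
paddr = 21 * 8 + 3 = 171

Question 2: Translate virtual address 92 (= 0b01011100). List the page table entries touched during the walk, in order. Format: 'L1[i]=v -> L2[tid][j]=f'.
Answer: L1[2]=1 -> L2[1][3]=73

Derivation:
vaddr = 92 = 0b01011100
Split: l1_idx=2, l2_idx=3, offset=4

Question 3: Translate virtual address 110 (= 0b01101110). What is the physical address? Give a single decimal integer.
Answer: 174

Derivation:
vaddr = 110 = 0b01101110
Split: l1_idx=3, l2_idx=1, offset=6
L1[3] = 0
L2[0][1] = 21
paddr = 21 * 8 + 6 = 174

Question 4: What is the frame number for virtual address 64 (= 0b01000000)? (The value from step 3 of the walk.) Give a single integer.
Answer: 39

Derivation:
vaddr = 64: l1_idx=2, l2_idx=0
L1[2] = 1; L2[1][0] = 39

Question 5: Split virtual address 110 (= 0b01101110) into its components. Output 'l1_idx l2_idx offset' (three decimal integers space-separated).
Answer: 3 1 6

Derivation:
vaddr = 110 = 0b01101110
  top 3 bits -> l1_idx = 3
  next 2 bits -> l2_idx = 1
  bottom 3 bits -> offset = 6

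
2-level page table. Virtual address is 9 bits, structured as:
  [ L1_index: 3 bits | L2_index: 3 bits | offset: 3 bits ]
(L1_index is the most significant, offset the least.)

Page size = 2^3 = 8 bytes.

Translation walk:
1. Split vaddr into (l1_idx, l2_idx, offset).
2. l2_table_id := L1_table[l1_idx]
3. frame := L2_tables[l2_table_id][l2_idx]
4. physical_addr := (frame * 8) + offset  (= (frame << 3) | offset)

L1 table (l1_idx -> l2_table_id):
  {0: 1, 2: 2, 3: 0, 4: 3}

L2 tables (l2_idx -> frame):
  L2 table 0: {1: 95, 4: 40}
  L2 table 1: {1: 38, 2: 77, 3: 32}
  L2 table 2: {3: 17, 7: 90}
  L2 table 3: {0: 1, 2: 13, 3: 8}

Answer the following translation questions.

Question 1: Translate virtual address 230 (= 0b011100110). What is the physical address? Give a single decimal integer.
vaddr = 230 = 0b011100110
Split: l1_idx=3, l2_idx=4, offset=6
L1[3] = 0
L2[0][4] = 40
paddr = 40 * 8 + 6 = 326

Answer: 326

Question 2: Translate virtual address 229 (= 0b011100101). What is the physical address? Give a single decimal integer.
vaddr = 229 = 0b011100101
Split: l1_idx=3, l2_idx=4, offset=5
L1[3] = 0
L2[0][4] = 40
paddr = 40 * 8 + 5 = 325

Answer: 325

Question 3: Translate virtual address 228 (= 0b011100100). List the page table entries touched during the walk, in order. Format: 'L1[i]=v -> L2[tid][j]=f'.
Answer: L1[3]=0 -> L2[0][4]=40

Derivation:
vaddr = 228 = 0b011100100
Split: l1_idx=3, l2_idx=4, offset=4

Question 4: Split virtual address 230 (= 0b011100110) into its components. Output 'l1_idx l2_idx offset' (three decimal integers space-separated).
Answer: 3 4 6

Derivation:
vaddr = 230 = 0b011100110
  top 3 bits -> l1_idx = 3
  next 3 bits -> l2_idx = 4
  bottom 3 bits -> offset = 6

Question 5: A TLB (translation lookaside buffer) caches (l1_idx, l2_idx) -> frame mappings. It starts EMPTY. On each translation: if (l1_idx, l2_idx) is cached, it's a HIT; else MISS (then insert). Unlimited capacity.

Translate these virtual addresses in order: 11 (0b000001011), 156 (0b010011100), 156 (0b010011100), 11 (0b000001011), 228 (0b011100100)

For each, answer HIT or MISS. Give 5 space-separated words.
Answer: MISS MISS HIT HIT MISS

Derivation:
vaddr=11: (0,1) not in TLB -> MISS, insert
vaddr=156: (2,3) not in TLB -> MISS, insert
vaddr=156: (2,3) in TLB -> HIT
vaddr=11: (0,1) in TLB -> HIT
vaddr=228: (3,4) not in TLB -> MISS, insert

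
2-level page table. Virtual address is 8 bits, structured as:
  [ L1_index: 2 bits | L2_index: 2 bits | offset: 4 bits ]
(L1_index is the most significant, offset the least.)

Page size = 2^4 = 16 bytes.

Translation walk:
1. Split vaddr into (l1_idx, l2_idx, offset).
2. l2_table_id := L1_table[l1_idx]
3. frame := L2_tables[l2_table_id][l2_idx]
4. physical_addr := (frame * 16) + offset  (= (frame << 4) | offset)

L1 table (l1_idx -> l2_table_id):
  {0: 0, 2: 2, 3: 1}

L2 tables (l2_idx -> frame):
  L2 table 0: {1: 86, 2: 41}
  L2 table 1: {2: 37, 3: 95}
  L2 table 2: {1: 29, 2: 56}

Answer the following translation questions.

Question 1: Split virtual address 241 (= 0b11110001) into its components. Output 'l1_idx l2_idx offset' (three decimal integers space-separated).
vaddr = 241 = 0b11110001
  top 2 bits -> l1_idx = 3
  next 2 bits -> l2_idx = 3
  bottom 4 bits -> offset = 1

Answer: 3 3 1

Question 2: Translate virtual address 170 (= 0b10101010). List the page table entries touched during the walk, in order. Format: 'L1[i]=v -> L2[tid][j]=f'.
Answer: L1[2]=2 -> L2[2][2]=56

Derivation:
vaddr = 170 = 0b10101010
Split: l1_idx=2, l2_idx=2, offset=10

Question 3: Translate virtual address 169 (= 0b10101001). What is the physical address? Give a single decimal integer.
Answer: 905

Derivation:
vaddr = 169 = 0b10101001
Split: l1_idx=2, l2_idx=2, offset=9
L1[2] = 2
L2[2][2] = 56
paddr = 56 * 16 + 9 = 905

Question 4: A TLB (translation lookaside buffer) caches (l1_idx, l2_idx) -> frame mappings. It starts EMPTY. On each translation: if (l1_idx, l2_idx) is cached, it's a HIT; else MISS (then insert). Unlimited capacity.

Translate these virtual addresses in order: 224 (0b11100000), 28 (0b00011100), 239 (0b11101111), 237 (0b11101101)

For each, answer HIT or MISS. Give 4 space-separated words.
Answer: MISS MISS HIT HIT

Derivation:
vaddr=224: (3,2) not in TLB -> MISS, insert
vaddr=28: (0,1) not in TLB -> MISS, insert
vaddr=239: (3,2) in TLB -> HIT
vaddr=237: (3,2) in TLB -> HIT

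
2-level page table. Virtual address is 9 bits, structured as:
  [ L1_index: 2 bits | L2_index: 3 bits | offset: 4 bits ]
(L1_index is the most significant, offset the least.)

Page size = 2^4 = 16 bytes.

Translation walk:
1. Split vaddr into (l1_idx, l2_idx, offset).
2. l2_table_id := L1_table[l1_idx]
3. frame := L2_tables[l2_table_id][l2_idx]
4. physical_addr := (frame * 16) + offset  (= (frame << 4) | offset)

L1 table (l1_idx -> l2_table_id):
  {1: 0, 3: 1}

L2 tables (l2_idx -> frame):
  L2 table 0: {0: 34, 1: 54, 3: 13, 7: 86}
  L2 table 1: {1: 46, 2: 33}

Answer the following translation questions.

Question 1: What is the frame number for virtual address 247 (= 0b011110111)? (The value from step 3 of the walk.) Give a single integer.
Answer: 86

Derivation:
vaddr = 247: l1_idx=1, l2_idx=7
L1[1] = 0; L2[0][7] = 86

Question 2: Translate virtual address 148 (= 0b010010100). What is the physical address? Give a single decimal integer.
vaddr = 148 = 0b010010100
Split: l1_idx=1, l2_idx=1, offset=4
L1[1] = 0
L2[0][1] = 54
paddr = 54 * 16 + 4 = 868

Answer: 868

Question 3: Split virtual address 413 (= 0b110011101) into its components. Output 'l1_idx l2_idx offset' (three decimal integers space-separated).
Answer: 3 1 13

Derivation:
vaddr = 413 = 0b110011101
  top 2 bits -> l1_idx = 3
  next 3 bits -> l2_idx = 1
  bottom 4 bits -> offset = 13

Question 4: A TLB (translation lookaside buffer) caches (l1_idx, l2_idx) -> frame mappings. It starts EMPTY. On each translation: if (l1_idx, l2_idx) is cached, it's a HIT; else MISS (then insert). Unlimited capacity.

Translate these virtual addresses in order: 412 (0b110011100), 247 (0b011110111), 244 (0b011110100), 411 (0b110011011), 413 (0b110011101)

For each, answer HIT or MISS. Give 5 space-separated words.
vaddr=412: (3,1) not in TLB -> MISS, insert
vaddr=247: (1,7) not in TLB -> MISS, insert
vaddr=244: (1,7) in TLB -> HIT
vaddr=411: (3,1) in TLB -> HIT
vaddr=413: (3,1) in TLB -> HIT

Answer: MISS MISS HIT HIT HIT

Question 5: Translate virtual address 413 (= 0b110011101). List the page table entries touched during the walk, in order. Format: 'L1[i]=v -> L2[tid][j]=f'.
vaddr = 413 = 0b110011101
Split: l1_idx=3, l2_idx=1, offset=13

Answer: L1[3]=1 -> L2[1][1]=46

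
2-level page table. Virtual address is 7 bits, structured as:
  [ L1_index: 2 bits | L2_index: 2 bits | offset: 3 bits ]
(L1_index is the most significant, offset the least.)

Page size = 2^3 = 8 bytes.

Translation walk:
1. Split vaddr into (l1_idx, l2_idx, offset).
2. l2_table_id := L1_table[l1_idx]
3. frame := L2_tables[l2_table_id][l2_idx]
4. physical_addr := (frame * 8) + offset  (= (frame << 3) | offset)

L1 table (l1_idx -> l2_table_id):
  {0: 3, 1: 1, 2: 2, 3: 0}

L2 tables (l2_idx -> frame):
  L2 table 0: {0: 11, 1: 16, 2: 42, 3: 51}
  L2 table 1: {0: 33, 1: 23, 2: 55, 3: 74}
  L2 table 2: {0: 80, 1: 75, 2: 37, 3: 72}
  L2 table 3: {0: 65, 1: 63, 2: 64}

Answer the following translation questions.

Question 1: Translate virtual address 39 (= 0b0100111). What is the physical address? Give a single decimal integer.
vaddr = 39 = 0b0100111
Split: l1_idx=1, l2_idx=0, offset=7
L1[1] = 1
L2[1][0] = 33
paddr = 33 * 8 + 7 = 271

Answer: 271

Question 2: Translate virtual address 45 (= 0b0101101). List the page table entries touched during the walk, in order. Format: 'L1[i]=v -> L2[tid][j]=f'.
Answer: L1[1]=1 -> L2[1][1]=23

Derivation:
vaddr = 45 = 0b0101101
Split: l1_idx=1, l2_idx=1, offset=5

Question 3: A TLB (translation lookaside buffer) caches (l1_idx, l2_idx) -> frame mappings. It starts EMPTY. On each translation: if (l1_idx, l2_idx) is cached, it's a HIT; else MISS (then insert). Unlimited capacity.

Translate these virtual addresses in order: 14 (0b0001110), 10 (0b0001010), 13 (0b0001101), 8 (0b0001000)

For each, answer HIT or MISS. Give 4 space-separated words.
Answer: MISS HIT HIT HIT

Derivation:
vaddr=14: (0,1) not in TLB -> MISS, insert
vaddr=10: (0,1) in TLB -> HIT
vaddr=13: (0,1) in TLB -> HIT
vaddr=8: (0,1) in TLB -> HIT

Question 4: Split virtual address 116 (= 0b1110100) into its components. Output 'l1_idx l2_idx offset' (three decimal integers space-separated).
vaddr = 116 = 0b1110100
  top 2 bits -> l1_idx = 3
  next 2 bits -> l2_idx = 2
  bottom 3 bits -> offset = 4

Answer: 3 2 4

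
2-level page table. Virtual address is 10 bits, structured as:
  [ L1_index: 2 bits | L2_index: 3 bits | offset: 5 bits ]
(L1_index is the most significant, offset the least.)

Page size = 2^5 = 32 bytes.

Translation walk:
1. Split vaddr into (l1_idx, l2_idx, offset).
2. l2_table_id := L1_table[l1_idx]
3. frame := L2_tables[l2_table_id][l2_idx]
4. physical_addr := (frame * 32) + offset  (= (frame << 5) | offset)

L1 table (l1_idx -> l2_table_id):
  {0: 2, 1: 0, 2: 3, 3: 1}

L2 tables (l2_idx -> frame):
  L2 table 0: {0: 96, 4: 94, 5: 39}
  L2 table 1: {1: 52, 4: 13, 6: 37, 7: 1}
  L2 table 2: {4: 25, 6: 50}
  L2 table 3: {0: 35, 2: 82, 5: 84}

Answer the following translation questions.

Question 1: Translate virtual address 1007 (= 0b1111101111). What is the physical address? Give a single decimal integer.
vaddr = 1007 = 0b1111101111
Split: l1_idx=3, l2_idx=7, offset=15
L1[3] = 1
L2[1][7] = 1
paddr = 1 * 32 + 15 = 47

Answer: 47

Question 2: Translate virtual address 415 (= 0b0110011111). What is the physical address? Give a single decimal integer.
Answer: 3039

Derivation:
vaddr = 415 = 0b0110011111
Split: l1_idx=1, l2_idx=4, offset=31
L1[1] = 0
L2[0][4] = 94
paddr = 94 * 32 + 31 = 3039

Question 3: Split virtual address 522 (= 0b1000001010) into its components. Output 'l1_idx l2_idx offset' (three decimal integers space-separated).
vaddr = 522 = 0b1000001010
  top 2 bits -> l1_idx = 2
  next 3 bits -> l2_idx = 0
  bottom 5 bits -> offset = 10

Answer: 2 0 10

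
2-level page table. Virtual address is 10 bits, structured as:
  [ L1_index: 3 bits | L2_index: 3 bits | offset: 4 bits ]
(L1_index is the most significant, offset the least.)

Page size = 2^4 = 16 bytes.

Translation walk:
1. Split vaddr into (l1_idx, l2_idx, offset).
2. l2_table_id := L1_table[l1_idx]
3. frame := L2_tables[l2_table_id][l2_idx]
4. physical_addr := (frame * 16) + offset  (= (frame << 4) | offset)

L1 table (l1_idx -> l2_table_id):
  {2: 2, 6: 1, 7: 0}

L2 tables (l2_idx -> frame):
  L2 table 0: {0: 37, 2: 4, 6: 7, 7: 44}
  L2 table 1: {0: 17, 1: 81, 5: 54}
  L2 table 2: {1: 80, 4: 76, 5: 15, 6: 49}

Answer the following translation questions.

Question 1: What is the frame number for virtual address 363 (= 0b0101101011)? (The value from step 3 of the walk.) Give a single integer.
vaddr = 363: l1_idx=2, l2_idx=6
L1[2] = 2; L2[2][6] = 49

Answer: 49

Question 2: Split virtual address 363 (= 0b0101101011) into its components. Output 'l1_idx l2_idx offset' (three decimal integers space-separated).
vaddr = 363 = 0b0101101011
  top 3 bits -> l1_idx = 2
  next 3 bits -> l2_idx = 6
  bottom 4 bits -> offset = 11

Answer: 2 6 11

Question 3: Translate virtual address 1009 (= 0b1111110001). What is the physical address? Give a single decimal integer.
vaddr = 1009 = 0b1111110001
Split: l1_idx=7, l2_idx=7, offset=1
L1[7] = 0
L2[0][7] = 44
paddr = 44 * 16 + 1 = 705

Answer: 705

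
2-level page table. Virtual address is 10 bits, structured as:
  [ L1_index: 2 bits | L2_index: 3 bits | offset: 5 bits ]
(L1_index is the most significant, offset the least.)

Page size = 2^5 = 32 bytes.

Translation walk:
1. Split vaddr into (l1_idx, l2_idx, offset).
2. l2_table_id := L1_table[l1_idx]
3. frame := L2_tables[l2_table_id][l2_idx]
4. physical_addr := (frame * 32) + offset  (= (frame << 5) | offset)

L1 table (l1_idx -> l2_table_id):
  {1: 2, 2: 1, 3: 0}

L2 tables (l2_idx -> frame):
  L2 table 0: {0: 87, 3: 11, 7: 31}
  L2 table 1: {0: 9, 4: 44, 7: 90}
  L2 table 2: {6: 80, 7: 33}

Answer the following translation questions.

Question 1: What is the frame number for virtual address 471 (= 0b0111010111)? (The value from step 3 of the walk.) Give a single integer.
Answer: 80

Derivation:
vaddr = 471: l1_idx=1, l2_idx=6
L1[1] = 2; L2[2][6] = 80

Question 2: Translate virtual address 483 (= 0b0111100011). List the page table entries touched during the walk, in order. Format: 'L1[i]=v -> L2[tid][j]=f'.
Answer: L1[1]=2 -> L2[2][7]=33

Derivation:
vaddr = 483 = 0b0111100011
Split: l1_idx=1, l2_idx=7, offset=3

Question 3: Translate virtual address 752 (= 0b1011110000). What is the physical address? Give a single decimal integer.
Answer: 2896

Derivation:
vaddr = 752 = 0b1011110000
Split: l1_idx=2, l2_idx=7, offset=16
L1[2] = 1
L2[1][7] = 90
paddr = 90 * 32 + 16 = 2896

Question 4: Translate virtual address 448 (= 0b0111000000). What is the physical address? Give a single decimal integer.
Answer: 2560

Derivation:
vaddr = 448 = 0b0111000000
Split: l1_idx=1, l2_idx=6, offset=0
L1[1] = 2
L2[2][6] = 80
paddr = 80 * 32 + 0 = 2560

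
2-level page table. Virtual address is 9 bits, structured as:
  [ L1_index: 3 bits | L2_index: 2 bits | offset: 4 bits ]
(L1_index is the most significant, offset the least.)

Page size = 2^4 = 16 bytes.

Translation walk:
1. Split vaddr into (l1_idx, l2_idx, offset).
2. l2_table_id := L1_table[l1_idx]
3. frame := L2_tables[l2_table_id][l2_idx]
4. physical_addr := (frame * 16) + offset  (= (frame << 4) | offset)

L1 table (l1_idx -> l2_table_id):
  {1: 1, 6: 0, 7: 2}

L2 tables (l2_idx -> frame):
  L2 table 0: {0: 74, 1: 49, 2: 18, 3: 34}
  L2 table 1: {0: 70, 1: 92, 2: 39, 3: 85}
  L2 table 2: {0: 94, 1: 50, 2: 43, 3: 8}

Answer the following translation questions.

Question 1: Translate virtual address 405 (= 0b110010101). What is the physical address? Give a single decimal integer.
Answer: 789

Derivation:
vaddr = 405 = 0b110010101
Split: l1_idx=6, l2_idx=1, offset=5
L1[6] = 0
L2[0][1] = 49
paddr = 49 * 16 + 5 = 789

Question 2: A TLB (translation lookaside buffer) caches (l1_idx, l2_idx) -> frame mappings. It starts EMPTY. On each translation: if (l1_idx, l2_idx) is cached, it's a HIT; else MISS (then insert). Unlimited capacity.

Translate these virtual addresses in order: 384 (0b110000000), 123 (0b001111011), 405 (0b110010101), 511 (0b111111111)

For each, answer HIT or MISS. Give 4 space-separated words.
vaddr=384: (6,0) not in TLB -> MISS, insert
vaddr=123: (1,3) not in TLB -> MISS, insert
vaddr=405: (6,1) not in TLB -> MISS, insert
vaddr=511: (7,3) not in TLB -> MISS, insert

Answer: MISS MISS MISS MISS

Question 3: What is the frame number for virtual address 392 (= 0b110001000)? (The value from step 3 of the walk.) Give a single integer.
Answer: 74

Derivation:
vaddr = 392: l1_idx=6, l2_idx=0
L1[6] = 0; L2[0][0] = 74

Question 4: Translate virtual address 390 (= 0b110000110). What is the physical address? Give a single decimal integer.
Answer: 1190

Derivation:
vaddr = 390 = 0b110000110
Split: l1_idx=6, l2_idx=0, offset=6
L1[6] = 0
L2[0][0] = 74
paddr = 74 * 16 + 6 = 1190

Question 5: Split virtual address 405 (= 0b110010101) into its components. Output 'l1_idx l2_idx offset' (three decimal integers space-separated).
Answer: 6 1 5

Derivation:
vaddr = 405 = 0b110010101
  top 3 bits -> l1_idx = 6
  next 2 bits -> l2_idx = 1
  bottom 4 bits -> offset = 5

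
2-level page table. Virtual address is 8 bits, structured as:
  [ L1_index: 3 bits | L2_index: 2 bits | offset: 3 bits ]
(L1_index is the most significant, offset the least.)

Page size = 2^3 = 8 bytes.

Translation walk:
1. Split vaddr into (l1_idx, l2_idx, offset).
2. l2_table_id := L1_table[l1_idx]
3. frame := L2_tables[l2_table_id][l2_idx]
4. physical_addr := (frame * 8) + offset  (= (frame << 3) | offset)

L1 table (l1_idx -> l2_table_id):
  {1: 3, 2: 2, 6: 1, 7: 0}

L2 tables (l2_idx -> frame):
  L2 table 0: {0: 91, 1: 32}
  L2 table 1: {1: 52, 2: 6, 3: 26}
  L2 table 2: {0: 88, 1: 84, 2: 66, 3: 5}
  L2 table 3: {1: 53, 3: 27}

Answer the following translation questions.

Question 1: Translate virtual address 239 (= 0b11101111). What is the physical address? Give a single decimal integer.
Answer: 263

Derivation:
vaddr = 239 = 0b11101111
Split: l1_idx=7, l2_idx=1, offset=7
L1[7] = 0
L2[0][1] = 32
paddr = 32 * 8 + 7 = 263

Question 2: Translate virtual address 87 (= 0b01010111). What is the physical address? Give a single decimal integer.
Answer: 535

Derivation:
vaddr = 87 = 0b01010111
Split: l1_idx=2, l2_idx=2, offset=7
L1[2] = 2
L2[2][2] = 66
paddr = 66 * 8 + 7 = 535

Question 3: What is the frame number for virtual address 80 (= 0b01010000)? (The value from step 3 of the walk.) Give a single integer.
Answer: 66

Derivation:
vaddr = 80: l1_idx=2, l2_idx=2
L1[2] = 2; L2[2][2] = 66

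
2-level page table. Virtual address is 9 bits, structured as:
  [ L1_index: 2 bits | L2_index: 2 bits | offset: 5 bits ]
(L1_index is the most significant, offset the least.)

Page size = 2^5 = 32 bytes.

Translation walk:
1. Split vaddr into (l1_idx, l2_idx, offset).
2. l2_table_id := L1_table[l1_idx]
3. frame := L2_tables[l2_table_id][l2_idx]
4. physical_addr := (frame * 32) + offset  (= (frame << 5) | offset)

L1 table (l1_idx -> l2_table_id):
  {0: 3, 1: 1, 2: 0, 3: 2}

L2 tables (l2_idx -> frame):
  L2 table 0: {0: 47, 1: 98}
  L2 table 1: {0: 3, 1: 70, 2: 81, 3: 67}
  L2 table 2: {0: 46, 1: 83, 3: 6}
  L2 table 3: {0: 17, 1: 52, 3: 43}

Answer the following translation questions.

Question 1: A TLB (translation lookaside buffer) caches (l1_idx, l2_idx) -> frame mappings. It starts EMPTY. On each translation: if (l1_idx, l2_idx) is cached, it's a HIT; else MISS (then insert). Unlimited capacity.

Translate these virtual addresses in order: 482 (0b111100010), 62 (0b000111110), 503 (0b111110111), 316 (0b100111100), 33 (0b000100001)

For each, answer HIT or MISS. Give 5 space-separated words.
vaddr=482: (3,3) not in TLB -> MISS, insert
vaddr=62: (0,1) not in TLB -> MISS, insert
vaddr=503: (3,3) in TLB -> HIT
vaddr=316: (2,1) not in TLB -> MISS, insert
vaddr=33: (0,1) in TLB -> HIT

Answer: MISS MISS HIT MISS HIT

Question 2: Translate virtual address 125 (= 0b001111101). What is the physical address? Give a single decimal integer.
Answer: 1405

Derivation:
vaddr = 125 = 0b001111101
Split: l1_idx=0, l2_idx=3, offset=29
L1[0] = 3
L2[3][3] = 43
paddr = 43 * 32 + 29 = 1405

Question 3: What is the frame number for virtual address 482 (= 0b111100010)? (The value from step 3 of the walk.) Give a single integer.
Answer: 6

Derivation:
vaddr = 482: l1_idx=3, l2_idx=3
L1[3] = 2; L2[2][3] = 6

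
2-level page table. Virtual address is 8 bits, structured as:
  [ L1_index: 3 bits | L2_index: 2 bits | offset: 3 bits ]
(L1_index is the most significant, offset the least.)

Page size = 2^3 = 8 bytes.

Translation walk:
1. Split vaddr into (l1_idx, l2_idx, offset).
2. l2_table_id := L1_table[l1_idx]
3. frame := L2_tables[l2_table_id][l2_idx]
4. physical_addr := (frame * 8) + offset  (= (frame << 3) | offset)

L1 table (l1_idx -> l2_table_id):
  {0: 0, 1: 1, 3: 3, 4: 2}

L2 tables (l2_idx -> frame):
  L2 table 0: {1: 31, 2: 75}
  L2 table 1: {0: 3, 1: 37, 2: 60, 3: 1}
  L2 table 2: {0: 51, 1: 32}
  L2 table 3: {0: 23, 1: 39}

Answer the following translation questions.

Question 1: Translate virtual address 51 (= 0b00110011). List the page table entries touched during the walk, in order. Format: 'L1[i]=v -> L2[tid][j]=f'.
Answer: L1[1]=1 -> L2[1][2]=60

Derivation:
vaddr = 51 = 0b00110011
Split: l1_idx=1, l2_idx=2, offset=3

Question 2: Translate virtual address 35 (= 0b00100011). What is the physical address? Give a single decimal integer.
Answer: 27

Derivation:
vaddr = 35 = 0b00100011
Split: l1_idx=1, l2_idx=0, offset=3
L1[1] = 1
L2[1][0] = 3
paddr = 3 * 8 + 3 = 27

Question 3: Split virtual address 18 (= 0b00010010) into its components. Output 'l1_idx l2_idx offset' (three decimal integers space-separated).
Answer: 0 2 2

Derivation:
vaddr = 18 = 0b00010010
  top 3 bits -> l1_idx = 0
  next 2 bits -> l2_idx = 2
  bottom 3 bits -> offset = 2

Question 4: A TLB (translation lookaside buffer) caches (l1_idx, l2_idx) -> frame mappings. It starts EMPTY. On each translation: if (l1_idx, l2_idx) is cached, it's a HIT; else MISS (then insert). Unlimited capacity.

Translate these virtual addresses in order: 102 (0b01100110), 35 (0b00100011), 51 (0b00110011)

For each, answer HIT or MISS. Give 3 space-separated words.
Answer: MISS MISS MISS

Derivation:
vaddr=102: (3,0) not in TLB -> MISS, insert
vaddr=35: (1,0) not in TLB -> MISS, insert
vaddr=51: (1,2) not in TLB -> MISS, insert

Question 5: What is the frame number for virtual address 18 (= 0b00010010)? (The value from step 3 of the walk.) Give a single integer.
vaddr = 18: l1_idx=0, l2_idx=2
L1[0] = 0; L2[0][2] = 75

Answer: 75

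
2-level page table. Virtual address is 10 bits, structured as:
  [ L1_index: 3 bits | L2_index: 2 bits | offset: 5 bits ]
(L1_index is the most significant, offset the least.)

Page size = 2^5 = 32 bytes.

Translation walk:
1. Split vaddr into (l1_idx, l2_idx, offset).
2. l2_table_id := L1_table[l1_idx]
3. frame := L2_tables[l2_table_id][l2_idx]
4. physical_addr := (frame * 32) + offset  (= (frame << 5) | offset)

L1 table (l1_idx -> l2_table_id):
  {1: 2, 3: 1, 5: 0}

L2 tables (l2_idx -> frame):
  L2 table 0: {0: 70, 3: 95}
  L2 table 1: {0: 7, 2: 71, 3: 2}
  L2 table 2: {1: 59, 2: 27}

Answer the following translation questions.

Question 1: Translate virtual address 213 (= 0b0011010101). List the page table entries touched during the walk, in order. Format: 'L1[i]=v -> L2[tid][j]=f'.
Answer: L1[1]=2 -> L2[2][2]=27

Derivation:
vaddr = 213 = 0b0011010101
Split: l1_idx=1, l2_idx=2, offset=21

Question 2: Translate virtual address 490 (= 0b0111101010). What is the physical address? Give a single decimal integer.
Answer: 74

Derivation:
vaddr = 490 = 0b0111101010
Split: l1_idx=3, l2_idx=3, offset=10
L1[3] = 1
L2[1][3] = 2
paddr = 2 * 32 + 10 = 74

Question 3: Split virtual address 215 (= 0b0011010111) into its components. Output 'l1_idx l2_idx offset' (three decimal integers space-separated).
Answer: 1 2 23

Derivation:
vaddr = 215 = 0b0011010111
  top 3 bits -> l1_idx = 1
  next 2 bits -> l2_idx = 2
  bottom 5 bits -> offset = 23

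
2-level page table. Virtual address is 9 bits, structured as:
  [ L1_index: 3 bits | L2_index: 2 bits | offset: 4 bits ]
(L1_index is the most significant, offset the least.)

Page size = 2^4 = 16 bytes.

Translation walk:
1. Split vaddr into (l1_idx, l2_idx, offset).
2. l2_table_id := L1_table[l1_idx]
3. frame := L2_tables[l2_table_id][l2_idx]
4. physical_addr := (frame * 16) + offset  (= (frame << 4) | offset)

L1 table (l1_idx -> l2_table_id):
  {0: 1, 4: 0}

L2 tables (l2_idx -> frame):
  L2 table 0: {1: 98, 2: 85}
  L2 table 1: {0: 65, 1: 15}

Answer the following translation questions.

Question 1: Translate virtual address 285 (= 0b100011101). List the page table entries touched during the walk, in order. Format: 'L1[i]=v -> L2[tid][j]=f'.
vaddr = 285 = 0b100011101
Split: l1_idx=4, l2_idx=1, offset=13

Answer: L1[4]=0 -> L2[0][1]=98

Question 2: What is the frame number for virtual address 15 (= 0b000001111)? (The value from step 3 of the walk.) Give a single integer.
Answer: 65

Derivation:
vaddr = 15: l1_idx=0, l2_idx=0
L1[0] = 1; L2[1][0] = 65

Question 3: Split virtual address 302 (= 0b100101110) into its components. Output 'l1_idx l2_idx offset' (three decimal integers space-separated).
Answer: 4 2 14

Derivation:
vaddr = 302 = 0b100101110
  top 3 bits -> l1_idx = 4
  next 2 bits -> l2_idx = 2
  bottom 4 bits -> offset = 14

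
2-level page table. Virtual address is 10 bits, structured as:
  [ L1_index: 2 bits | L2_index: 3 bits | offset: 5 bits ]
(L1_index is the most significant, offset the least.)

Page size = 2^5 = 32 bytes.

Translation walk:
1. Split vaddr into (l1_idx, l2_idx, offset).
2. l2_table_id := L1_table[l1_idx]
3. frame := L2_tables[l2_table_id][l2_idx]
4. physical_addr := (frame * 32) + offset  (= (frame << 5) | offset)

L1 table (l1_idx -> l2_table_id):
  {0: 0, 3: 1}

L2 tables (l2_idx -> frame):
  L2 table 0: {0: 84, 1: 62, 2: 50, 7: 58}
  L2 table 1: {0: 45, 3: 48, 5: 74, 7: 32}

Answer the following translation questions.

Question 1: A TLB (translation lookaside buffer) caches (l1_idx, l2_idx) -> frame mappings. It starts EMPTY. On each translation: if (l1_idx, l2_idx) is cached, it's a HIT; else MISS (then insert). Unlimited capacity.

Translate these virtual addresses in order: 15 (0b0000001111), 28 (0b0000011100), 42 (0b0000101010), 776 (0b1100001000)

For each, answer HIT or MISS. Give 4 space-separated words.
Answer: MISS HIT MISS MISS

Derivation:
vaddr=15: (0,0) not in TLB -> MISS, insert
vaddr=28: (0,0) in TLB -> HIT
vaddr=42: (0,1) not in TLB -> MISS, insert
vaddr=776: (3,0) not in TLB -> MISS, insert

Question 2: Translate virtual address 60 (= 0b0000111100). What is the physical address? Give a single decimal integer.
vaddr = 60 = 0b0000111100
Split: l1_idx=0, l2_idx=1, offset=28
L1[0] = 0
L2[0][1] = 62
paddr = 62 * 32 + 28 = 2012

Answer: 2012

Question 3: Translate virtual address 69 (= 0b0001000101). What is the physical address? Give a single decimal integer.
vaddr = 69 = 0b0001000101
Split: l1_idx=0, l2_idx=2, offset=5
L1[0] = 0
L2[0][2] = 50
paddr = 50 * 32 + 5 = 1605

Answer: 1605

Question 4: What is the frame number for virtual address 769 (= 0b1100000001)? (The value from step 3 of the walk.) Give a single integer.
Answer: 45

Derivation:
vaddr = 769: l1_idx=3, l2_idx=0
L1[3] = 1; L2[1][0] = 45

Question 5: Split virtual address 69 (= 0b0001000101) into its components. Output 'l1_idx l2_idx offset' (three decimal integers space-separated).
Answer: 0 2 5

Derivation:
vaddr = 69 = 0b0001000101
  top 2 bits -> l1_idx = 0
  next 3 bits -> l2_idx = 2
  bottom 5 bits -> offset = 5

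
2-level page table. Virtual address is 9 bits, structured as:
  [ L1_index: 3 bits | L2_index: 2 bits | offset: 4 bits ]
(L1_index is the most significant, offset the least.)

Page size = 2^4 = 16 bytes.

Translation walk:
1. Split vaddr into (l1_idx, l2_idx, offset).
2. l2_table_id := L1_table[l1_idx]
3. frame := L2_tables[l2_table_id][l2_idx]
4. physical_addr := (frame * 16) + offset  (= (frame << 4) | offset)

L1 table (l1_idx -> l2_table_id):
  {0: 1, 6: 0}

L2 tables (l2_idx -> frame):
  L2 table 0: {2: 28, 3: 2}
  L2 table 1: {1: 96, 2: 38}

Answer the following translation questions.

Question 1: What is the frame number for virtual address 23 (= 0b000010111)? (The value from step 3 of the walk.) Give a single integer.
vaddr = 23: l1_idx=0, l2_idx=1
L1[0] = 1; L2[1][1] = 96

Answer: 96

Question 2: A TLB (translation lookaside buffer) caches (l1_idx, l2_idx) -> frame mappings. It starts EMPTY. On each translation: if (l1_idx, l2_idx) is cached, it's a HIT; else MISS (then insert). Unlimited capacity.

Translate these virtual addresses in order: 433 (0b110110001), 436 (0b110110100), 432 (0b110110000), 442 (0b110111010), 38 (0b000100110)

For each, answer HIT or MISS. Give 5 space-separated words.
Answer: MISS HIT HIT HIT MISS

Derivation:
vaddr=433: (6,3) not in TLB -> MISS, insert
vaddr=436: (6,3) in TLB -> HIT
vaddr=432: (6,3) in TLB -> HIT
vaddr=442: (6,3) in TLB -> HIT
vaddr=38: (0,2) not in TLB -> MISS, insert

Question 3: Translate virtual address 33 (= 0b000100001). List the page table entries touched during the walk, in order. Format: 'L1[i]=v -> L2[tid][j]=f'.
Answer: L1[0]=1 -> L2[1][2]=38

Derivation:
vaddr = 33 = 0b000100001
Split: l1_idx=0, l2_idx=2, offset=1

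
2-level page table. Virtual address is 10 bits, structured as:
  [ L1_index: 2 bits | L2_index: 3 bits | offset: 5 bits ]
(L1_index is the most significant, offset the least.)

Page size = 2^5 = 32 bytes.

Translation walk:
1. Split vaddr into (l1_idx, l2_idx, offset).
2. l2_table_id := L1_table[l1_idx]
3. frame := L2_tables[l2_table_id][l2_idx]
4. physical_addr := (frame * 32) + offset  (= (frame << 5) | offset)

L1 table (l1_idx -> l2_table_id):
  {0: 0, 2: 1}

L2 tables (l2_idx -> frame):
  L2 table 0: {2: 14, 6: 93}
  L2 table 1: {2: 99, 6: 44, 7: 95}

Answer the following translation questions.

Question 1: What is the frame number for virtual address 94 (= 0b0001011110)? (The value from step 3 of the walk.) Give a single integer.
Answer: 14

Derivation:
vaddr = 94: l1_idx=0, l2_idx=2
L1[0] = 0; L2[0][2] = 14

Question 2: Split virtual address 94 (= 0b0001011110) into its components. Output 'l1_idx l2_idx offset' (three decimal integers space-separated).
Answer: 0 2 30

Derivation:
vaddr = 94 = 0b0001011110
  top 2 bits -> l1_idx = 0
  next 3 bits -> l2_idx = 2
  bottom 5 bits -> offset = 30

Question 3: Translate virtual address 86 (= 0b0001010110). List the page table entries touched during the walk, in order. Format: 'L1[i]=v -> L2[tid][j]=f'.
vaddr = 86 = 0b0001010110
Split: l1_idx=0, l2_idx=2, offset=22

Answer: L1[0]=0 -> L2[0][2]=14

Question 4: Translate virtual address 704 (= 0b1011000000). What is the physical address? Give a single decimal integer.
Answer: 1408

Derivation:
vaddr = 704 = 0b1011000000
Split: l1_idx=2, l2_idx=6, offset=0
L1[2] = 1
L2[1][6] = 44
paddr = 44 * 32 + 0 = 1408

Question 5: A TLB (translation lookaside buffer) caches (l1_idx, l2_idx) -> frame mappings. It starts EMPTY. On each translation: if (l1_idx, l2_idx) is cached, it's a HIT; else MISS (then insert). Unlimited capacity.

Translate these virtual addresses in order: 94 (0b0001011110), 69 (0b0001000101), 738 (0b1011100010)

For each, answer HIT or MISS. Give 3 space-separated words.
Answer: MISS HIT MISS

Derivation:
vaddr=94: (0,2) not in TLB -> MISS, insert
vaddr=69: (0,2) in TLB -> HIT
vaddr=738: (2,7) not in TLB -> MISS, insert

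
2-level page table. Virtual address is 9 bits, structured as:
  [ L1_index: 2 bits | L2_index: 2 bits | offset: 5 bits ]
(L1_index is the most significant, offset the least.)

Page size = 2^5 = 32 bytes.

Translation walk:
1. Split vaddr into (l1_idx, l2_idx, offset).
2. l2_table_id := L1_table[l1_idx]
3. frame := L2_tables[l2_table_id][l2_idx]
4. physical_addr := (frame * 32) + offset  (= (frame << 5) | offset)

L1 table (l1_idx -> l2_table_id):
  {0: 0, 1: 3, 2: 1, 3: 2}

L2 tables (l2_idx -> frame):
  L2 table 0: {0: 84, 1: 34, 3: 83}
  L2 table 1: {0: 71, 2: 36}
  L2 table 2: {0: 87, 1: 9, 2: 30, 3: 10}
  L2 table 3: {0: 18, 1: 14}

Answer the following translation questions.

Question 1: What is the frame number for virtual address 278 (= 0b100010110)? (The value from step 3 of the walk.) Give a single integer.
Answer: 71

Derivation:
vaddr = 278: l1_idx=2, l2_idx=0
L1[2] = 1; L2[1][0] = 71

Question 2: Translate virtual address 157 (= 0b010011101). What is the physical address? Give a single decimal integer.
Answer: 605

Derivation:
vaddr = 157 = 0b010011101
Split: l1_idx=1, l2_idx=0, offset=29
L1[1] = 3
L2[3][0] = 18
paddr = 18 * 32 + 29 = 605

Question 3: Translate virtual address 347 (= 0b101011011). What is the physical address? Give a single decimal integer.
vaddr = 347 = 0b101011011
Split: l1_idx=2, l2_idx=2, offset=27
L1[2] = 1
L2[1][2] = 36
paddr = 36 * 32 + 27 = 1179

Answer: 1179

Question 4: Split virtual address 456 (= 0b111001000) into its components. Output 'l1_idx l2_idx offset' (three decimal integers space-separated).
Answer: 3 2 8

Derivation:
vaddr = 456 = 0b111001000
  top 2 bits -> l1_idx = 3
  next 2 bits -> l2_idx = 2
  bottom 5 bits -> offset = 8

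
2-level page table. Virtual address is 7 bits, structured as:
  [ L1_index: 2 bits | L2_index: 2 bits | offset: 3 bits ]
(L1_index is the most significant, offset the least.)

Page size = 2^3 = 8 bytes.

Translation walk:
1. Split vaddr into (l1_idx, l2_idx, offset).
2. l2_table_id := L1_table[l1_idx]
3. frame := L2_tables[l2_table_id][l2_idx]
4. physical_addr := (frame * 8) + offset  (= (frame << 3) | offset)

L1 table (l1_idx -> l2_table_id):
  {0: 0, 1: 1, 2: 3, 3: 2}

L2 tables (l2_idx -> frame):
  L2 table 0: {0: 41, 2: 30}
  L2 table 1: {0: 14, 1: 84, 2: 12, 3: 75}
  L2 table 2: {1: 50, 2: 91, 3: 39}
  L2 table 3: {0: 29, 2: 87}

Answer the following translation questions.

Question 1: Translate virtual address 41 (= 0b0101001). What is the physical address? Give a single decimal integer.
Answer: 673

Derivation:
vaddr = 41 = 0b0101001
Split: l1_idx=1, l2_idx=1, offset=1
L1[1] = 1
L2[1][1] = 84
paddr = 84 * 8 + 1 = 673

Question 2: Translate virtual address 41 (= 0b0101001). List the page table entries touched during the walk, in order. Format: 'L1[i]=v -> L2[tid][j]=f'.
vaddr = 41 = 0b0101001
Split: l1_idx=1, l2_idx=1, offset=1

Answer: L1[1]=1 -> L2[1][1]=84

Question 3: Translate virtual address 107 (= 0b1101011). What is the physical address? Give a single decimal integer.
vaddr = 107 = 0b1101011
Split: l1_idx=3, l2_idx=1, offset=3
L1[3] = 2
L2[2][1] = 50
paddr = 50 * 8 + 3 = 403

Answer: 403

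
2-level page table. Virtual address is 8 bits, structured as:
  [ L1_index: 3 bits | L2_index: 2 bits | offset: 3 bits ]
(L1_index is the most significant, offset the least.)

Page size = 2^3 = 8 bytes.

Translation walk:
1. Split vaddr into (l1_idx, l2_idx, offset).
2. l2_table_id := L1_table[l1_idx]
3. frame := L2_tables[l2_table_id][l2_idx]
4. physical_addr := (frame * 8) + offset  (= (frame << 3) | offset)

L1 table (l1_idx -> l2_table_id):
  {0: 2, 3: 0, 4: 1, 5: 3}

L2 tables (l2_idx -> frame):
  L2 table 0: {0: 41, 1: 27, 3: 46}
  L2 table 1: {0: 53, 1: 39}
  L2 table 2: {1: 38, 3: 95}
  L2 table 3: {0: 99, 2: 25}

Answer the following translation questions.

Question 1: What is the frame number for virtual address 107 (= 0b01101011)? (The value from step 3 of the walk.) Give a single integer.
Answer: 27

Derivation:
vaddr = 107: l1_idx=3, l2_idx=1
L1[3] = 0; L2[0][1] = 27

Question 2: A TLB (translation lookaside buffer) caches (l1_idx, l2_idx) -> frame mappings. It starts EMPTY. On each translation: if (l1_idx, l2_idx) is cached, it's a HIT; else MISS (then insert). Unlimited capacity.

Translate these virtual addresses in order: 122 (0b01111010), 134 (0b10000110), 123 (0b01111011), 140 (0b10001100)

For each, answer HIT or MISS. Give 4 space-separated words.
vaddr=122: (3,3) not in TLB -> MISS, insert
vaddr=134: (4,0) not in TLB -> MISS, insert
vaddr=123: (3,3) in TLB -> HIT
vaddr=140: (4,1) not in TLB -> MISS, insert

Answer: MISS MISS HIT MISS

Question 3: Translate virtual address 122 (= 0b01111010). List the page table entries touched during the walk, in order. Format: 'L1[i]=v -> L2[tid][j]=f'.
Answer: L1[3]=0 -> L2[0][3]=46

Derivation:
vaddr = 122 = 0b01111010
Split: l1_idx=3, l2_idx=3, offset=2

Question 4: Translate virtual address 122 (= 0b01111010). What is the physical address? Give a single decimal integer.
vaddr = 122 = 0b01111010
Split: l1_idx=3, l2_idx=3, offset=2
L1[3] = 0
L2[0][3] = 46
paddr = 46 * 8 + 2 = 370

Answer: 370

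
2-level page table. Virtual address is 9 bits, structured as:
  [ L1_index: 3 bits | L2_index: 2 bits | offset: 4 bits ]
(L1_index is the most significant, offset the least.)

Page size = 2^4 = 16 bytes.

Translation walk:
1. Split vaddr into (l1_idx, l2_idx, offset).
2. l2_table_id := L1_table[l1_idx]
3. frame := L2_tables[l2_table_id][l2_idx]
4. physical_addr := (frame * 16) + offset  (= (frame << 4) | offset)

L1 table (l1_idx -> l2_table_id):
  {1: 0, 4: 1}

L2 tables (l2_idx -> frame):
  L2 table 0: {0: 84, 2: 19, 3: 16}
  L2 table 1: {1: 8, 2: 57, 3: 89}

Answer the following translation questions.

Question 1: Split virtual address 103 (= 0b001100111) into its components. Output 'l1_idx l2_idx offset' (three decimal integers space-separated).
vaddr = 103 = 0b001100111
  top 3 bits -> l1_idx = 1
  next 2 bits -> l2_idx = 2
  bottom 4 bits -> offset = 7

Answer: 1 2 7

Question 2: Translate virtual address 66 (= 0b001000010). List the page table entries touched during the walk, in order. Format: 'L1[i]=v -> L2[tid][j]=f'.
vaddr = 66 = 0b001000010
Split: l1_idx=1, l2_idx=0, offset=2

Answer: L1[1]=0 -> L2[0][0]=84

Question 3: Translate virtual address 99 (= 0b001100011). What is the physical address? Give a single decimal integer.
vaddr = 99 = 0b001100011
Split: l1_idx=1, l2_idx=2, offset=3
L1[1] = 0
L2[0][2] = 19
paddr = 19 * 16 + 3 = 307

Answer: 307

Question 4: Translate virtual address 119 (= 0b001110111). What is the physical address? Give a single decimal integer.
Answer: 263

Derivation:
vaddr = 119 = 0b001110111
Split: l1_idx=1, l2_idx=3, offset=7
L1[1] = 0
L2[0][3] = 16
paddr = 16 * 16 + 7 = 263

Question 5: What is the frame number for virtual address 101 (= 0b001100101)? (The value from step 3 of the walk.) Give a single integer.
Answer: 19

Derivation:
vaddr = 101: l1_idx=1, l2_idx=2
L1[1] = 0; L2[0][2] = 19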